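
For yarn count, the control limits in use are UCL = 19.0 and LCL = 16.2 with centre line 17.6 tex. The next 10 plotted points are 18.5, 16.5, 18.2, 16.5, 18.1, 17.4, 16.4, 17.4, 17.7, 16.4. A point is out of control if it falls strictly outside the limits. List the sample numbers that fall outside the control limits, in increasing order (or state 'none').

All 10 points lie within [16.2, 19.0].

none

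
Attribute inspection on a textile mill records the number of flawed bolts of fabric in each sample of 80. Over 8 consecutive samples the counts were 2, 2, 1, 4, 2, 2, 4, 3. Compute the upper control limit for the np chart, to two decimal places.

p̄ = Σdᵢ / (k·n) = 20 / (8 × 80) = 0.03125
UCL = np̄ + 3·√(np̄(1−p̄)) = 2.5000 + 3 × √(2.5000×0.96875) = 2.5000 + 3 × 1.5562 = 7.1687

7.17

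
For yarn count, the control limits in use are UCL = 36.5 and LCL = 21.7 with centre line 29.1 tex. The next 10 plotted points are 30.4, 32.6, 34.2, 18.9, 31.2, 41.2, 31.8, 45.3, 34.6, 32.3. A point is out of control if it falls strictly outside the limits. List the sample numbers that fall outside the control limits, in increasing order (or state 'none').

4, 6, 8

Compare each point to [21.7, 36.5]: sample 4 = 18.9 < LCL; sample 6 = 41.2 > UCL; sample 8 = 45.3 > UCL.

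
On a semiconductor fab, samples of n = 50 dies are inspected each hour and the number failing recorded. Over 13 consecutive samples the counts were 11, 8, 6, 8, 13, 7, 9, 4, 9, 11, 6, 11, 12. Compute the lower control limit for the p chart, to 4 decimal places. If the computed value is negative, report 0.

0.0150

p̄ = Σdᵢ / (k·n) = 115 / (13 × 50) = 0.17692
LCL = p̄ − 3·√(p̄(1−p̄)/n) = 0.17692 − 3 × 0.05397 = 0.01502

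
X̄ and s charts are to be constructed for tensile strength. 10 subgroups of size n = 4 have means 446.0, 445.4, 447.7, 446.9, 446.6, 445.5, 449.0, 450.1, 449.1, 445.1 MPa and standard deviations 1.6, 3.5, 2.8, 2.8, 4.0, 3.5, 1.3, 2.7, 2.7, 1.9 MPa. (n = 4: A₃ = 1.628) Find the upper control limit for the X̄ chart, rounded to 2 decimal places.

X̄̄ = (446.0 + 445.4 + 447.7 + 446.9 + 446.6 + 445.5 + 449.0 + 450.1 + 449.1 + 445.1) / 10 = 447.1400
s̄ = (1.6 + 3.5 + 2.8 + 2.8 + 4.0 + 3.5 + 1.3 + 2.7 + 2.7 + 1.9) / 10 = 2.6800
UCL = X̄̄ + A₃·s̄ = 447.1400 + 1.628 × 2.6800 = 451.5030

451.50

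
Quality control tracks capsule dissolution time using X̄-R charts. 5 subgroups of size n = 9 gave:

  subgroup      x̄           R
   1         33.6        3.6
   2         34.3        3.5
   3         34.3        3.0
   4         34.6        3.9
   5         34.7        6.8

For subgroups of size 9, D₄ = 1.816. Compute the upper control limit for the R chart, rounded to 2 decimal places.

R̄ = (3.6 + 3.5 + 3.0 + 3.9 + 6.8) / 5 = 20.8000 / 5 = 4.1600
UCL_R = D₄·R̄ = 1.816 × 4.1600 = 7.5546

7.55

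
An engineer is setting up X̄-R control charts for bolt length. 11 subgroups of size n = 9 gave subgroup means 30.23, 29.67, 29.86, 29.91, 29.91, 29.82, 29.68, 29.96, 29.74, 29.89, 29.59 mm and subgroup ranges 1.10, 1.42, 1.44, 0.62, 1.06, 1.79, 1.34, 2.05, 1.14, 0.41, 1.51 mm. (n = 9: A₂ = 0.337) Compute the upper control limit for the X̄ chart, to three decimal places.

X̄̄ = (30.23 + 29.67 + 29.86 + 29.91 + 29.91 + 29.82 + 29.68 + 29.96 + 29.74 + 29.89 + 29.59) / 11 = 328.2600 / 11 = 29.8418
R̄ = (1.10 + 1.42 + 1.44 + 0.62 + 1.06 + 1.79 + 1.34 + 2.05 + 1.14 + 0.41 + 1.51) / 11 = 13.8800 / 11 = 1.2618
UCL = X̄̄ + A₂·R̄ = 29.8418 + 0.337 × 1.2618 = 30.2671

30.267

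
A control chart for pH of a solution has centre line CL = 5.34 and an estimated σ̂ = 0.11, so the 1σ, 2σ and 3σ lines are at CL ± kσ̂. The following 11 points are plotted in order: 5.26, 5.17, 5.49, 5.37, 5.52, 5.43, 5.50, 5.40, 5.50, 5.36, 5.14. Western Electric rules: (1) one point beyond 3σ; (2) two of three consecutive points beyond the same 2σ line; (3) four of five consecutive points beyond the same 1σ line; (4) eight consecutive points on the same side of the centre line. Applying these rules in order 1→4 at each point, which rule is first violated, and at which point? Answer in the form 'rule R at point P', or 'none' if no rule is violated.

Zone of each point (C = within 1σ̂, B = 1σ̂–2σ̂, A = 2σ̂–3σ̂, * = beyond 3σ̂; sign = side of CL): 1:-C, 2:-B, 3:+B, 4:+C, 5:+B, 6:+C, 7:+B, 8:+C, 9:+B, 10:+C, 11:-B
Rule 4 (eight consecutive points on the same side of the centre line) is satisfied at point 10.

rule 4 at point 10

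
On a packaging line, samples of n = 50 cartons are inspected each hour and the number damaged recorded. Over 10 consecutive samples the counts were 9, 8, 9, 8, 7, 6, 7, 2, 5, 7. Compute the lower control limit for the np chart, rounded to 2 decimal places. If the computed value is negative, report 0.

0.00

p̄ = Σdᵢ / (k·n) = 68 / (10 × 50) = 0.13600
LCL = np̄ − 3·√(np̄(1−p̄)) = 6.8000 − 3 × 2.4239 = -0.4716 → 0 (negative, so LCL = 0)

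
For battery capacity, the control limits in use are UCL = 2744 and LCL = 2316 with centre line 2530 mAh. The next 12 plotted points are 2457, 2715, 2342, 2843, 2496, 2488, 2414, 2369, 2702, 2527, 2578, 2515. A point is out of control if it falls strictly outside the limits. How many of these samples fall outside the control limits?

Compare each point to [2316, 2744]: sample 4 = 2843 > UCL.

1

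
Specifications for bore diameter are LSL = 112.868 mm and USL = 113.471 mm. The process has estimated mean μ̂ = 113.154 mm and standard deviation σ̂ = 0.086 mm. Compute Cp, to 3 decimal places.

Cp = (USL − LSL) / (6σ̂) = (113.471 − 112.868) / (6 × 0.086) = 0.6030 / 0.5160 = 1.1686

1.169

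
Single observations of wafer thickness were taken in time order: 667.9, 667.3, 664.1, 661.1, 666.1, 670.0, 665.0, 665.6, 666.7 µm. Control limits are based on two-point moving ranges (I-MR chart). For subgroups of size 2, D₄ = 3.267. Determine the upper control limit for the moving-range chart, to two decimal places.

Moving ranges: 0.6, 3.2, 3.0, 5.0, 3.9, 5.0, 0.6, 1.1; M̄R̄ = 22.4000 / 8 = 2.8000
UCL_MR = D₄·M̄R̄ = 3.267 × 2.8000 = 9.1476

9.15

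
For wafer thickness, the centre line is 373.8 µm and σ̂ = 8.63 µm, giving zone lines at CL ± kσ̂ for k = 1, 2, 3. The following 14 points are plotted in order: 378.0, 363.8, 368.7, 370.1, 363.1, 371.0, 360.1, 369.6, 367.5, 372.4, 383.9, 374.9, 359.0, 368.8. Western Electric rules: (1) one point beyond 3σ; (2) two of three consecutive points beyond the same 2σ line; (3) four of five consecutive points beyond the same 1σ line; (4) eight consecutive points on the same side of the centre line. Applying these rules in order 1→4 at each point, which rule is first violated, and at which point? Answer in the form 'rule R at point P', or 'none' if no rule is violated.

rule 4 at point 9

Zone of each point (C = within 1σ̂, B = 1σ̂–2σ̂, A = 2σ̂–3σ̂, * = beyond 3σ̂; sign = side of CL): 1:+C, 2:-B, 3:-C, 4:-C, 5:-B, 6:-C, 7:-B, 8:-C, 9:-C, 10:-C, 11:+B, 12:+C, 13:-B, 14:-C
Rule 4 (eight consecutive points on the same side of the centre line) is satisfied at point 9.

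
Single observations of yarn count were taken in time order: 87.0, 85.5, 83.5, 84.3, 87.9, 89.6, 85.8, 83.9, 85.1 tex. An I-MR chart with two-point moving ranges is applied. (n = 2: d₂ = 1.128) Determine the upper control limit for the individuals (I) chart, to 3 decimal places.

91.330

X̄ = (87.0 + 85.5 + 83.5 + 84.3 + 87.9 + 89.6 + 85.8 + 83.9 + 85.1) / 9 = 85.8444
Moving ranges: 1.5, 2.0, 0.8, 3.6, 1.7, 3.8, 1.9, 1.2; M̄R̄ = 16.5000 / 8 = 2.0625
UCL = X̄ + 3·M̄R̄/d₂ = 85.8444 + 3 × 2.0625 / 1.128 = 91.3298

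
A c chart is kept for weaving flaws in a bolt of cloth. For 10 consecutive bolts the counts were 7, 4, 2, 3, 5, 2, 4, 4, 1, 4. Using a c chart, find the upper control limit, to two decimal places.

c̄ = (7 + 4 + 2 + 3 + 5 + 2 + 4 + 4 + 1 + 4) / 10 = 36 / 10 = 3.6000
UCL = c̄ + 3√c̄ = 3.6000 + 3 × √3.6000 = 3.6000 + 3 × 1.8974 = 9.2921

9.29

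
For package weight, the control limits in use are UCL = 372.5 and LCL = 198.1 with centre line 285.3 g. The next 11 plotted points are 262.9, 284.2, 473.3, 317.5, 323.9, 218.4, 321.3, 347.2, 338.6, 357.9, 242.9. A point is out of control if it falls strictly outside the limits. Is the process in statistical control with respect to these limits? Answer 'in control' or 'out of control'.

Compare each point to [198.1, 372.5]: sample 3 = 473.3 > UCL.

out of control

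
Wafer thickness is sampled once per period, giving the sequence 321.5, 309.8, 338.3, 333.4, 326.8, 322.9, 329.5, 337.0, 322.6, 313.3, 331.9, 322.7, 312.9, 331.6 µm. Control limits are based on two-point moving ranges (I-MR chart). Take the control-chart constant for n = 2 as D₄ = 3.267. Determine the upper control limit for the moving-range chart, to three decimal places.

37.621

Moving ranges: 11.7, 28.5, 4.9, 6.6, 3.9, 6.6, 7.5, 14.4, 9.3, 18.6, 9.2, 9.8, 18.7; M̄R̄ = 149.7000 / 13 = 11.5154
UCL_MR = D₄·M̄R̄ = 3.267 × 11.5154 = 37.6208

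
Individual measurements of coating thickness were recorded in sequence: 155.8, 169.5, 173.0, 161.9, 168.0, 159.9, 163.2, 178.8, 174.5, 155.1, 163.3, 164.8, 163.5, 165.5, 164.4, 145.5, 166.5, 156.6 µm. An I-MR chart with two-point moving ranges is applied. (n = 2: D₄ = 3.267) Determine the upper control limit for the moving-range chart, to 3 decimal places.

Moving ranges: 13.7, 3.5, 11.1, 6.1, 8.1, 3.3, 15.6, 4.3, 19.4, 8.2, 1.5, 1.3, 2.0, 1.1, 18.9, 21.0, 9.9; M̄R̄ = 149.0000 / 17 = 8.7647
UCL_MR = D₄·M̄R̄ = 3.267 × 8.7647 = 28.6343

28.634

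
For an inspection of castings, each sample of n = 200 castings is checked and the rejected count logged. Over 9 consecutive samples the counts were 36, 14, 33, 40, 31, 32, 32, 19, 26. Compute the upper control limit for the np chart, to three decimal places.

p̄ = Σdᵢ / (k·n) = 263 / (9 × 200) = 0.14611
UCL = np̄ + 3·√(np̄(1−p̄)) = 29.2222 + 3 × √(29.2222×0.85389) = 29.2222 + 3 × 4.9953 = 44.2080

44.208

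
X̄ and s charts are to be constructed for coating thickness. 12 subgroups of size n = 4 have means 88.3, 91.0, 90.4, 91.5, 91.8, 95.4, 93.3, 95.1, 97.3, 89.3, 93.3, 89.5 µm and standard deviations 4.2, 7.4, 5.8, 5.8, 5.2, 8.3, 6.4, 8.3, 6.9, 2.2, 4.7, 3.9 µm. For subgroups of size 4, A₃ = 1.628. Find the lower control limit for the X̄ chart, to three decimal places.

82.809

X̄̄ = (88.3 + 91.0 + 90.4 + 91.5 + 91.8 + 95.4 + 93.3 + 95.1 + 97.3 + 89.3 + 93.3 + 89.5) / 12 = 92.1833
s̄ = (4.2 + 7.4 + 5.8 + 5.8 + 5.2 + 8.3 + 6.4 + 8.3 + 6.9 + 2.2 + 4.7 + 3.9) / 12 = 5.7583
LCL = X̄̄ − A₃·s̄ = 92.1833 − 1.628 × 5.7583 = 82.8088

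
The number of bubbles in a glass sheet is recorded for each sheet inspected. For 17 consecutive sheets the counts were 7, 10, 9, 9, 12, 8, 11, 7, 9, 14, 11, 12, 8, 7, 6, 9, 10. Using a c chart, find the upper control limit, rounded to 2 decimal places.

18.53

c̄ = (7 + 10 + 9 + 9 + 12 + 8 + 11 + 7 + 9 + 14 + 11 + 12 + 8 + 7 + 6 + 9 + 10) / 17 = 159 / 17 = 9.3529
UCL = c̄ + 3√c̄ = 9.3529 + 3 × √9.3529 = 9.3529 + 3 × 3.0583 = 18.5277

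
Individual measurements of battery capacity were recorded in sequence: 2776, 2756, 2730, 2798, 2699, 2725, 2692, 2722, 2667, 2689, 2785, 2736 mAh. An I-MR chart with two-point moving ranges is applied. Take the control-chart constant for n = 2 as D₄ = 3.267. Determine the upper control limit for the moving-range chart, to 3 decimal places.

155.628

Moving ranges: 20, 26, 68, 99, 26, 33, 30, 55, 22, 96, 49; M̄R̄ = 524.0000 / 11 = 47.6364
UCL_MR = D₄·M̄R̄ = 3.267 × 47.6364 = 155.6280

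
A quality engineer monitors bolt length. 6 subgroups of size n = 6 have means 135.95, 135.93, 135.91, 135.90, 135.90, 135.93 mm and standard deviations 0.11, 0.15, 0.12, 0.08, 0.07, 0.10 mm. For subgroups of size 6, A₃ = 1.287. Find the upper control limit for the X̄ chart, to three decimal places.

X̄̄ = (135.95 + 135.93 + 135.91 + 135.90 + 135.90 + 135.93) / 6 = 135.9200
s̄ = (0.11 + 0.15 + 0.12 + 0.08 + 0.07 + 0.10) / 6 = 0.1050
UCL = X̄̄ + A₃·s̄ = 135.9200 + 1.287 × 0.1050 = 136.0551

136.055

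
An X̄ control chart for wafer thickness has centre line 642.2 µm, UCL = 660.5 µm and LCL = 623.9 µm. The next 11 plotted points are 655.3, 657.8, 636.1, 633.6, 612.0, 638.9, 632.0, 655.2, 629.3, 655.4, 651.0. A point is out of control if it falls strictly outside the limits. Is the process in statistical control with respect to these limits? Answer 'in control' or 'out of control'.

Compare each point to [623.9, 660.5]: sample 5 = 612.0 < LCL.

out of control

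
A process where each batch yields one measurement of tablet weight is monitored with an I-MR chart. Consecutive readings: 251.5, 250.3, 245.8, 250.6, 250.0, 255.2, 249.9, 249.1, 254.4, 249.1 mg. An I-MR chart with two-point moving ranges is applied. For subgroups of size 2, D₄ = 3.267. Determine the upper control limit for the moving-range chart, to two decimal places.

Moving ranges: 1.2, 4.5, 4.8, 0.6, 5.2, 5.3, 0.8, 5.3, 5.3; M̄R̄ = 33.0000 / 9 = 3.6667
UCL_MR = D₄·M̄R̄ = 3.267 × 3.6667 = 11.9790

11.98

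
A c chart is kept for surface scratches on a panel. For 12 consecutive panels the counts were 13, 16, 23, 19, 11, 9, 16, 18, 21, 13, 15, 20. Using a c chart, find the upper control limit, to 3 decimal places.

c̄ = (13 + 16 + 23 + 19 + 11 + 9 + 16 + 18 + 21 + 13 + 15 + 20) / 12 = 194 / 12 = 16.1667
UCL = c̄ + 3√c̄ = 16.1667 + 3 × √16.1667 = 16.1667 + 3 × 4.0208 = 28.2290

28.229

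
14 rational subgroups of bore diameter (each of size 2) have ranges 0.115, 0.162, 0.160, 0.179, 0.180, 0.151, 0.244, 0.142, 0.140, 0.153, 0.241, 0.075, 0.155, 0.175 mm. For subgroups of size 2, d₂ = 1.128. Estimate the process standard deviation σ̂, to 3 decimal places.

0.144

R̄ = (0.115 + 0.162 + 0.160 + 0.179 + 0.180 + 0.151 + 0.244 + 0.142 + 0.140 + 0.153 + 0.241 + 0.075 + 0.155 + 0.175) / 14 = 0.1623
σ̂ = R̄ / d₂ = 0.1623 / 1.128 = 0.1439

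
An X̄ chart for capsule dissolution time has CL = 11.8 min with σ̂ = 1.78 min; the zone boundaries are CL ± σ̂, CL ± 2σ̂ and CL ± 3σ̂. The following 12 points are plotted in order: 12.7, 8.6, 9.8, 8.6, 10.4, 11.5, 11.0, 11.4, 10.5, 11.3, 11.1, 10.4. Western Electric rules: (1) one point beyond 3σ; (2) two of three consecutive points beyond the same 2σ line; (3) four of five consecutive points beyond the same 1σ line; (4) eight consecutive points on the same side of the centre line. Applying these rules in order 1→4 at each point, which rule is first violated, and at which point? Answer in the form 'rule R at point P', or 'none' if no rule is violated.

rule 4 at point 9

Zone of each point (C = within 1σ̂, B = 1σ̂–2σ̂, A = 2σ̂–3σ̂, * = beyond 3σ̂; sign = side of CL): 1:+C, 2:-B, 3:-B, 4:-B, 5:-C, 6:-C, 7:-C, 8:-C, 9:-C, 10:-C, 11:-C, 12:-C
Rule 4 (eight consecutive points on the same side of the centre line) is satisfied at point 9.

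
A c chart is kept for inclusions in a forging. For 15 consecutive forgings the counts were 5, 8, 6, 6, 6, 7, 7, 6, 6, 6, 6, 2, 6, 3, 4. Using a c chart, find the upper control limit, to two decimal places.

c̄ = (5 + 8 + 6 + 6 + 6 + 7 + 7 + 6 + 6 + 6 + 6 + 2 + 6 + 3 + 4) / 15 = 84 / 15 = 5.6000
UCL = c̄ + 3√c̄ = 5.6000 + 3 × √5.6000 = 5.6000 + 3 × 2.3664 = 12.6993

12.70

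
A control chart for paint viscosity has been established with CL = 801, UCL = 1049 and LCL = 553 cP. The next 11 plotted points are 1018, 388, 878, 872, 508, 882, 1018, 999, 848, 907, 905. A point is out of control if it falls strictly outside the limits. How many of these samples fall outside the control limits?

Compare each point to [553, 1049]: sample 2 = 388 < LCL; sample 5 = 508 < LCL.

2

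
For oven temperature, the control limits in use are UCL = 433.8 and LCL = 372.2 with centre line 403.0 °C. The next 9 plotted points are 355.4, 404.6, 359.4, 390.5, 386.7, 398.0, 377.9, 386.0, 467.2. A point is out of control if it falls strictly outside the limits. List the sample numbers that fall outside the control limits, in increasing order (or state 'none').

1, 3, 9

Compare each point to [372.2, 433.8]: sample 1 = 355.4 < LCL; sample 3 = 359.4 < LCL; sample 9 = 467.2 > UCL.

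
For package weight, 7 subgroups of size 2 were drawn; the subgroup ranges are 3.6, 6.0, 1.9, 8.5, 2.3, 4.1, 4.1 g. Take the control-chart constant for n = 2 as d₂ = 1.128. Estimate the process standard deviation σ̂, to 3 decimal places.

3.863

R̄ = (3.6 + 6.0 + 1.9 + 8.5 + 2.3 + 4.1 + 4.1) / 7 = 4.3571
σ̂ = R̄ / d₂ = 4.3571 / 1.128 = 3.8627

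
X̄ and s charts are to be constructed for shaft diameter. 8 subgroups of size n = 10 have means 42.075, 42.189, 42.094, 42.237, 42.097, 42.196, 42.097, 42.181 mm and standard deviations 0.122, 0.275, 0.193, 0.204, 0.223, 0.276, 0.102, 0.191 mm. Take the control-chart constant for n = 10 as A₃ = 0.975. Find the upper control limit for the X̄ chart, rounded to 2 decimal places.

42.34

X̄̄ = (42.075 + 42.189 + 42.094 + 42.237 + 42.097 + 42.196 + 42.097 + 42.181) / 8 = 42.1457
s̄ = (0.122 + 0.275 + 0.193 + 0.204 + 0.223 + 0.276 + 0.102 + 0.191) / 8 = 0.1983
UCL = X̄̄ + A₃·s̄ = 42.1457 + 0.975 × 0.1983 = 42.3390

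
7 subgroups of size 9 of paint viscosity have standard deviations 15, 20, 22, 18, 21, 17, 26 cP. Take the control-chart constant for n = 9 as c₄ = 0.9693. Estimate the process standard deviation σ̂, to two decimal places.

20.49

s̄ = (15 + 20 + 22 + 18 + 21 + 17 + 26) / 7 = 19.8571
σ̂ = s̄ / c₄ = 19.8571 / 0.9693 = 20.4861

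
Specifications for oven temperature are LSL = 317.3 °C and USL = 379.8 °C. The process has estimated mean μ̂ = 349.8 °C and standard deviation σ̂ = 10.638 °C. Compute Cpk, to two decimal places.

0.94

Cpu = (USL − μ̂) / (3σ̂) = (379.8 − 349.8) / (3 × 10.638) = 0.9400; Cpl = (μ̂ − LSL) / (3σ̂) = (349.8 − 317.3) / (3 × 10.638) = 1.0184; Cpk = min(Cpu, Cpl) = 0.9400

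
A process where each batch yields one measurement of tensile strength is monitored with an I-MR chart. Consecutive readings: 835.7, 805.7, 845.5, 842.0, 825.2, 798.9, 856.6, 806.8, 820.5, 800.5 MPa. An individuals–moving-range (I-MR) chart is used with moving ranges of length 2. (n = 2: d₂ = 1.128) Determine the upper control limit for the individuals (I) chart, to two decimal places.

X̄ = (835.7 + 805.7 + 845.5 + 842.0 + 825.2 + 798.9 + 856.6 + 806.8 + 820.5 + 800.5) / 10 = 823.7400
Moving ranges: 30.0, 39.8, 3.5, 16.8, 26.3, 57.7, 49.8, 13.7, 20.0; M̄R̄ = 257.6000 / 9 = 28.6222
UCL = X̄ + 3·M̄R̄/d₂ = 823.7400 + 3 × 28.6222 / 1.128 = 899.8629

899.86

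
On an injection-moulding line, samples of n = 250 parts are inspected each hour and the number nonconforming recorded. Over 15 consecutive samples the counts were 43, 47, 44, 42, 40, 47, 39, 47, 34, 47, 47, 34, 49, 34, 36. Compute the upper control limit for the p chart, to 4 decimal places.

0.2389

p̄ = Σdᵢ / (k·n) = 630 / (15 × 250) = 0.16800
UCL = p̄ + 3·√(p̄(1−p̄)/n) = 0.16800 + 3 × √(0.16800×0.83200/250) = 0.16800 + 3 × 0.02365 = 0.23894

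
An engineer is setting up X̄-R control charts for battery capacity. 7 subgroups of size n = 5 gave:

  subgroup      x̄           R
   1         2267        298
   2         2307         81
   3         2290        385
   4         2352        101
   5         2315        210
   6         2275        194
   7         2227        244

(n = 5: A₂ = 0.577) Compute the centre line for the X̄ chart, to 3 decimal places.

2290.429

X̄̄ = (2267 + 2307 + 2290 + 2352 + 2315 + 2275 + 2227) / 7 = 16033.0000 / 7 = 2290.4286
CL = X̄̄ = 2290.4286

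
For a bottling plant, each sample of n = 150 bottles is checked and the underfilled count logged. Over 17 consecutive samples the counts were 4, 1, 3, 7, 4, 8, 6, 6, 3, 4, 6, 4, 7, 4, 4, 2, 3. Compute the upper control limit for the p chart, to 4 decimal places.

0.0715

p̄ = Σdᵢ / (k·n) = 76 / (17 × 150) = 0.02980
UCL = p̄ + 3·√(p̄(1−p̄)/n) = 0.02980 + 3 × √(0.02980×0.97020/150) = 0.02980 + 3 × 0.01388 = 0.07146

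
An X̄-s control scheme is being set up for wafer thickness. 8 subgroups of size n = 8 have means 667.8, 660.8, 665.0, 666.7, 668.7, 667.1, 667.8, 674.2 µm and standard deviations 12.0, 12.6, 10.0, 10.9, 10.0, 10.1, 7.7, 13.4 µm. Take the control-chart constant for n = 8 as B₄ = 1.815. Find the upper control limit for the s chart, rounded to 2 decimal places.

19.67

s̄ = (12.0 + 12.6 + 10.0 + 10.9 + 10.0 + 10.1 + 7.7 + 13.4) / 8 = 10.8375
UCL_s = B₄·s̄ = 1.815 × 10.8375 = 19.6701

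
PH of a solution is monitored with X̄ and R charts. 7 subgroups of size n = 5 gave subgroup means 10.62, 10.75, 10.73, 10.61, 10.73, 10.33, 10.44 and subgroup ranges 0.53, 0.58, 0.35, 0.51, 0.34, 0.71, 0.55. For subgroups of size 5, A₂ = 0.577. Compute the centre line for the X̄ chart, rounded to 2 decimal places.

10.60

X̄̄ = (10.62 + 10.75 + 10.73 + 10.61 + 10.73 + 10.33 + 10.44) / 7 = 74.2100 / 7 = 10.6014
CL = X̄̄ = 10.6014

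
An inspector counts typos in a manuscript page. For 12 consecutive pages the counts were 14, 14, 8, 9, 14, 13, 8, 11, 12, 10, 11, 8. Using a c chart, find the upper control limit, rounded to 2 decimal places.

c̄ = (14 + 14 + 8 + 9 + 14 + 13 + 8 + 11 + 12 + 10 + 11 + 8) / 12 = 132 / 12 = 11.0000
UCL = c̄ + 3√c̄ = 11.0000 + 3 × √11.0000 = 11.0000 + 3 × 3.3166 = 20.9499

20.95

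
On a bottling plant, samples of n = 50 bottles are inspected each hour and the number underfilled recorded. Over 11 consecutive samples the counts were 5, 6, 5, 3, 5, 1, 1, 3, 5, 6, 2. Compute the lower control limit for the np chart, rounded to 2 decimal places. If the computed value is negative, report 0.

0.00

p̄ = Σdᵢ / (k·n) = 42 / (11 × 50) = 0.07636
LCL = np̄ − 3·√(np̄(1−p̄)) = 3.8182 − 3 × 1.8779 = -1.8156 → 0 (negative, so LCL = 0)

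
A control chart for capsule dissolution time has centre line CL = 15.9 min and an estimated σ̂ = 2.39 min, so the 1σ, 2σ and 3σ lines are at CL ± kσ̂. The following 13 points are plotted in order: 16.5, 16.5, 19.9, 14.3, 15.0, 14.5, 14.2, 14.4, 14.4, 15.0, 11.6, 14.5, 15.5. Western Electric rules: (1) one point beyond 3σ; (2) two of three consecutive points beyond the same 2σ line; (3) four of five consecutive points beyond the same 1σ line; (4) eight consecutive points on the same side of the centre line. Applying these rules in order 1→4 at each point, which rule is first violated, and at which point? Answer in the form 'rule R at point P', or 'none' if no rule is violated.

rule 4 at point 11

Zone of each point (C = within 1σ̂, B = 1σ̂–2σ̂, A = 2σ̂–3σ̂, * = beyond 3σ̂; sign = side of CL): 1:+C, 2:+C, 3:+B, 4:-C, 5:-C, 6:-C, 7:-C, 8:-C, 9:-C, 10:-C, 11:-B, 12:-C, 13:-C
Rule 4 (eight consecutive points on the same side of the centre line) is satisfied at point 11.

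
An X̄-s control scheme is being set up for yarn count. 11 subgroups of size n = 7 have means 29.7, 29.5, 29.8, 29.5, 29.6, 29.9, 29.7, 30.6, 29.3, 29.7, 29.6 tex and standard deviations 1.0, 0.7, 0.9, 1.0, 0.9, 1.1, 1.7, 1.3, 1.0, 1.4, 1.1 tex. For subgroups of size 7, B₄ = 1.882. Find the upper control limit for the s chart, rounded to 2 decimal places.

s̄ = (1.0 + 0.7 + 0.9 + 1.0 + 0.9 + 1.1 + 1.7 + 1.3 + 1.0 + 1.4 + 1.1) / 11 = 1.1000
UCL_s = B₄·s̄ = 1.882 × 1.1000 = 2.0702

2.07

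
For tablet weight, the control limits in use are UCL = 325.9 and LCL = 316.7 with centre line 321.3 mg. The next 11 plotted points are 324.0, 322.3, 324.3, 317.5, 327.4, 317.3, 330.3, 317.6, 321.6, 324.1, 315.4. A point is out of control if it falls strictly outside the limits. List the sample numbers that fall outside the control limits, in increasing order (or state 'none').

5, 7, 11

Compare each point to [316.7, 325.9]: sample 5 = 327.4 > UCL; sample 7 = 330.3 > UCL; sample 11 = 315.4 < LCL.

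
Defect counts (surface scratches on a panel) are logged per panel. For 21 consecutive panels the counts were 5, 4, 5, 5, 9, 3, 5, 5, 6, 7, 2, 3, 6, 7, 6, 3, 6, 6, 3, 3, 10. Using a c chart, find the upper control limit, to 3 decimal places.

12.025

c̄ = (5 + 4 + 5 + 5 + 9 + 3 + 5 + 5 + 6 + 7 + 2 + 3 + 6 + 7 + 6 + 3 + 6 + 6 + 3 + 3 + 10) / 21 = 109 / 21 = 5.1905
UCL = c̄ + 3√c̄ = 5.1905 + 3 × √5.1905 = 5.1905 + 3 × 2.2783 = 12.0253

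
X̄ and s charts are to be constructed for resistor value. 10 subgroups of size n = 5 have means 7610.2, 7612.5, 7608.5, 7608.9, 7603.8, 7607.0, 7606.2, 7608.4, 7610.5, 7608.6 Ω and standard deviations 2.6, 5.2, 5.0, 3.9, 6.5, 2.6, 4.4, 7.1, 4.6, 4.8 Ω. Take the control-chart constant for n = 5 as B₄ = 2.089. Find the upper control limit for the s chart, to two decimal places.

9.76

s̄ = (2.6 + 5.2 + 5.0 + 3.9 + 6.5 + 2.6 + 4.4 + 7.1 + 4.6 + 4.8) / 10 = 4.6700
UCL_s = B₄·s̄ = 2.089 × 4.6700 = 9.7556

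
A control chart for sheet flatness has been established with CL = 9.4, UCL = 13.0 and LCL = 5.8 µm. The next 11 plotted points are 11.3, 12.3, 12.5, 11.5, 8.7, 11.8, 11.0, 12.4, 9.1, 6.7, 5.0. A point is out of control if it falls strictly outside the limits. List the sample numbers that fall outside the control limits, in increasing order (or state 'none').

11

Compare each point to [5.8, 13.0]: sample 11 = 5.0 < LCL.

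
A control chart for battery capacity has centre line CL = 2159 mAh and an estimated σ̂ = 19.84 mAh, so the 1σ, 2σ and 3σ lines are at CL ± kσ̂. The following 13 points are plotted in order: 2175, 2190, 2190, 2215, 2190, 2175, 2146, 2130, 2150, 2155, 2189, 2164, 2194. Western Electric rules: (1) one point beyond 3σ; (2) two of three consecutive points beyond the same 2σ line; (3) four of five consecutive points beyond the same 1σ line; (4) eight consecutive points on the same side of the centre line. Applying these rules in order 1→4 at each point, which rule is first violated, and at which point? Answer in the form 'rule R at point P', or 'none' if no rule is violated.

rule 3 at point 5

Zone of each point (C = within 1σ̂, B = 1σ̂–2σ̂, A = 2σ̂–3σ̂, * = beyond 3σ̂; sign = side of CL): 1:+C, 2:+B, 3:+B, 4:+A, 5:+B, 6:+C, 7:-C, 8:-B, 9:-C, 10:-C, 11:+B, 12:+C, 13:+B
Rule 3 (four of five consecutive points beyond the same 1σ limit) is satisfied at point 5.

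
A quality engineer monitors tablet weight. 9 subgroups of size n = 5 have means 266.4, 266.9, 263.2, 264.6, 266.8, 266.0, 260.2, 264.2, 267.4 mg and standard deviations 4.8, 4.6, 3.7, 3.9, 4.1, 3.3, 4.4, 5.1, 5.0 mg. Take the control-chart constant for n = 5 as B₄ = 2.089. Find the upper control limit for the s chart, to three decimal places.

s̄ = (4.8 + 4.6 + 3.7 + 3.9 + 4.1 + 3.3 + 4.4 + 5.1 + 5.0) / 9 = 4.3222
UCL_s = B₄·s̄ = 2.089 × 4.3222 = 9.0291

9.029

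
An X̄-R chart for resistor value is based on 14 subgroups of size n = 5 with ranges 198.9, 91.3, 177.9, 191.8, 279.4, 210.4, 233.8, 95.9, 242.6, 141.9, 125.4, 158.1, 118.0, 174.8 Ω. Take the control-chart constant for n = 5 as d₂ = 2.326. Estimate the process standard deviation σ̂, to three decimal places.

74.936

R̄ = (198.9 + 91.3 + 177.9 + 191.8 + 279.4 + 210.4 + 233.8 + 95.9 + 242.6 + 141.9 + 125.4 + 158.1 + 118.0 + 174.8) / 14 = 174.3000
σ̂ = R̄ / d₂ = 174.3000 / 2.326 = 74.9355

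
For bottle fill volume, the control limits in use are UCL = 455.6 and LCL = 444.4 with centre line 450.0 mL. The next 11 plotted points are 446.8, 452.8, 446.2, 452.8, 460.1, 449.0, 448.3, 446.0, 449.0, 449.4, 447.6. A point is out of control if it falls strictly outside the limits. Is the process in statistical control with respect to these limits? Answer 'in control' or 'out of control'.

Compare each point to [444.4, 455.6]: sample 5 = 460.1 > UCL.

out of control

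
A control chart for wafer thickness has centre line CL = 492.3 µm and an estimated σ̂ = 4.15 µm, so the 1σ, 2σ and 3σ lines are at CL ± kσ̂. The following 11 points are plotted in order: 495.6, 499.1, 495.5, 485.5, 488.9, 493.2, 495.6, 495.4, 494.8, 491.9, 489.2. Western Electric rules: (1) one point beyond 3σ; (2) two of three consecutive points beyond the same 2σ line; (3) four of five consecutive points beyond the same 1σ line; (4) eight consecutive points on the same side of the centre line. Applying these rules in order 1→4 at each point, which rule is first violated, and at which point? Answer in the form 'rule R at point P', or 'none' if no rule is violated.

Zone of each point (C = within 1σ̂, B = 1σ̂–2σ̂, A = 2σ̂–3σ̂, * = beyond 3σ̂; sign = side of CL): 1:+C, 2:+B, 3:+C, 4:-B, 5:-C, 6:+C, 7:+C, 8:+C, 9:+C, 10:-C, 11:-C
No rule fires across all 11 points.

none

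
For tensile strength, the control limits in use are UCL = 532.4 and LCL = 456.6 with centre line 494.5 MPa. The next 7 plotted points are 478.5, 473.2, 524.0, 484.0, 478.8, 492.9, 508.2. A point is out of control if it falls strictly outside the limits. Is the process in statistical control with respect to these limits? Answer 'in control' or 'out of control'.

All 7 points lie within [456.6, 532.4].

in control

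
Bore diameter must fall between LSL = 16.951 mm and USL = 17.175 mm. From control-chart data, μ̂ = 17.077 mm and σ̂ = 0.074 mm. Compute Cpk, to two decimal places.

0.44

Cpu = (USL − μ̂) / (3σ̂) = (17.175 − 17.077) / (3 × 0.074) = 0.4414; Cpl = (μ̂ − LSL) / (3σ̂) = (17.077 − 16.951) / (3 × 0.074) = 0.5676; Cpk = min(Cpu, Cpl) = 0.4414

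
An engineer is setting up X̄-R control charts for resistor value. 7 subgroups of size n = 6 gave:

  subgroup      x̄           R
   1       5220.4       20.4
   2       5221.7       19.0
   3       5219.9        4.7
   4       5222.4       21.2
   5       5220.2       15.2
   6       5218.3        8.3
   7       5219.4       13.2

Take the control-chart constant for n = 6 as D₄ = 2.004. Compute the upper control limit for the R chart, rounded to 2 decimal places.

29.20

R̄ = (20.4 + 19.0 + 4.7 + 21.2 + 15.2 + 8.3 + 13.2) / 7 = 102.0000 / 7 = 14.5714
UCL_R = D₄·R̄ = 2.004 × 14.5714 = 29.2011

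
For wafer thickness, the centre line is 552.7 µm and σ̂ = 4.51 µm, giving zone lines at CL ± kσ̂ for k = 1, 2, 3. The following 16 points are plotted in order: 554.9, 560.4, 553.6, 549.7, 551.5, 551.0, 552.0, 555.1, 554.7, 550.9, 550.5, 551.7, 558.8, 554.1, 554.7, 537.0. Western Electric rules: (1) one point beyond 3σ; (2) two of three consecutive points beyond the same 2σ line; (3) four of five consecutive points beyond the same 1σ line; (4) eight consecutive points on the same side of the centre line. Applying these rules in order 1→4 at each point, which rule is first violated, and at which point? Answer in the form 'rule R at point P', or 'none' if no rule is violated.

rule 1 at point 16

Zone of each point (C = within 1σ̂, B = 1σ̂–2σ̂, A = 2σ̂–3σ̂, * = beyond 3σ̂; sign = side of CL): 1:+C, 2:+B, 3:+C, 4:-C, 5:-C, 6:-C, 7:-C, 8:+C, 9:+C, 10:-C, 11:-C, 12:-C, 13:+B, 14:+C, 15:+C, 16:-*
Rule 1 (one point beyond the 3σ limits) is satisfied at point 16.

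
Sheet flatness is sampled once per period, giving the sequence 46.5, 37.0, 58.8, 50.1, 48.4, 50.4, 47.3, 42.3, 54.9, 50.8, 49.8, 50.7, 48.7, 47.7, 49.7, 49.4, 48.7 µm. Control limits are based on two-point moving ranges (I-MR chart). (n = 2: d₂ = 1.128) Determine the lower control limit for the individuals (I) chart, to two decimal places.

36.19

X̄ = (46.5 + 37.0 + 58.8 + 50.1 + 48.4 + 50.4 + 47.3 + 42.3 + 54.9 + 50.8 + 49.8 + 50.7 + 48.7 + 47.7 + 49.7 + 49.4 + 48.7) / 17 = 48.8941
Moving ranges: 9.5, 21.8, 8.7, 1.7, 2.0, 3.1, 5.0, 12.6, 4.1, 1.0, 0.9, 2.0, 1.0, 2.0, 0.3, 0.7; M̄R̄ = 76.4000 / 16 = 4.7750
LCL = X̄ − 3·M̄R̄/d₂ = 48.8941 − 3 × 4.7750 / 1.128 = 36.1946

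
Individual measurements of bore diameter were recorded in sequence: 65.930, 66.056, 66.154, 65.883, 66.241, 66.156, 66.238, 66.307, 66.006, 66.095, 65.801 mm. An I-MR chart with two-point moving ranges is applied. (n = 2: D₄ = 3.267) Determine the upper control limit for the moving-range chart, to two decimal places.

Moving ranges: 0.126, 0.098, 0.271, 0.358, 0.085, 0.082, 0.069, 0.301, 0.089, 0.294; M̄R̄ = 1.7730 / 10 = 0.1773
UCL_MR = D₄·M̄R̄ = 3.267 × 0.1773 = 0.5792

0.58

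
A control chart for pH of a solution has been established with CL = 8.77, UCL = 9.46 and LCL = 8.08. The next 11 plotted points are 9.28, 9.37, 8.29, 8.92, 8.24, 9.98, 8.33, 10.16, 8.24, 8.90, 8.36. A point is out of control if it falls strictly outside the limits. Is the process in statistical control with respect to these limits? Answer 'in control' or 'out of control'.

out of control

Compare each point to [8.08, 9.46]: sample 6 = 9.98 > UCL; sample 8 = 10.16 > UCL.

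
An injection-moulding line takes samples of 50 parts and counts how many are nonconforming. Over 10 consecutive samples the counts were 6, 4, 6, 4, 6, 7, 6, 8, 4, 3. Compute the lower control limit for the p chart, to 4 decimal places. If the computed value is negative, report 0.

p̄ = Σdᵢ / (k·n) = 54 / (10 × 50) = 0.10800
LCL = p̄ − 3·√(p̄(1−p̄)/n) = 0.10800 − 3 × 0.04389 = -0.02368 → 0 (negative, so LCL = 0)

0.0000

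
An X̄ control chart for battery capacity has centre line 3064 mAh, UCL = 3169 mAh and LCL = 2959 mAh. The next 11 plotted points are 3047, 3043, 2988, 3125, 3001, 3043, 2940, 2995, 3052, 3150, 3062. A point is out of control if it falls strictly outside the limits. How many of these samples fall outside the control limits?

Compare each point to [2959, 3169]: sample 7 = 2940 < LCL.

1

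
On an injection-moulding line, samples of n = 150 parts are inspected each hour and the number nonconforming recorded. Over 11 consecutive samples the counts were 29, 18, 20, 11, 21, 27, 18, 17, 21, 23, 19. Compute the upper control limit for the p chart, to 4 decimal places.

0.2197

p̄ = Σdᵢ / (k·n) = 224 / (11 × 150) = 0.13576
UCL = p̄ + 3·√(p̄(1−p̄)/n) = 0.13576 + 3 × √(0.13576×0.86424/150) = 0.13576 + 3 × 0.02797 = 0.21966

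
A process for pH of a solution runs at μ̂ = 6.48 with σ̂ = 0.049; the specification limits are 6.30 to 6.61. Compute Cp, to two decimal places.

1.05

Cp = (USL − LSL) / (6σ̂) = (6.61 − 6.30) / (6 × 0.049) = 0.3100 / 0.2940 = 1.0544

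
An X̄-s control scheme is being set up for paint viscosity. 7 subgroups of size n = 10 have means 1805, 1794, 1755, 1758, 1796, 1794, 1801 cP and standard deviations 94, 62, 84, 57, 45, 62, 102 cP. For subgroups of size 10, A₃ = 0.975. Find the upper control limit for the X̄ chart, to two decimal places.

1856.62

X̄̄ = (1805 + 1794 + 1755 + 1758 + 1796 + 1794 + 1801) / 7 = 1786.1429
s̄ = (94 + 62 + 84 + 57 + 45 + 62 + 102) / 7 = 72.2857
UCL = X̄̄ + A₃·s̄ = 1786.1429 + 0.975 × 72.2857 = 1856.6214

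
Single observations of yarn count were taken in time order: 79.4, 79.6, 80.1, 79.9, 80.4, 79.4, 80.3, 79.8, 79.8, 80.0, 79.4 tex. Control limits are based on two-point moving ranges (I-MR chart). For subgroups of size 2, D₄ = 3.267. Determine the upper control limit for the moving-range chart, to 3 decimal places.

Moving ranges: 0.2, 0.5, 0.2, 0.5, 1.0, 0.9, 0.5, 0.0, 0.2, 0.6; M̄R̄ = 4.6000 / 10 = 0.4600
UCL_MR = D₄·M̄R̄ = 3.267 × 0.4600 = 1.5028

1.503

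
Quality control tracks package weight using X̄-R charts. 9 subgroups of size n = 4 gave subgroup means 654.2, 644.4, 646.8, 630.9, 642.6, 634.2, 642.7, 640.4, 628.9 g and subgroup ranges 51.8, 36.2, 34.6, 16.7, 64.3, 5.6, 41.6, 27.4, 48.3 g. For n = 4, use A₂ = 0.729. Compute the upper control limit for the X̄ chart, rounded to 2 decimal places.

667.01

X̄̄ = (654.2 + 644.4 + 646.8 + 630.9 + 642.6 + 634.2 + 642.7 + 640.4 + 628.9) / 9 = 5765.1000 / 9 = 640.5667
R̄ = (51.8 + 36.2 + 34.6 + 16.7 + 64.3 + 5.6 + 41.6 + 27.4 + 48.3) / 9 = 326.5000 / 9 = 36.2778
UCL = X̄̄ + A₂·R̄ = 640.5667 + 0.729 × 36.2778 = 667.0132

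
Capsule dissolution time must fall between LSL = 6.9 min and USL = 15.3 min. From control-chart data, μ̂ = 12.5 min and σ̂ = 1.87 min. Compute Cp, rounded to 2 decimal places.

0.75

Cp = (USL − LSL) / (6σ̂) = (15.3 − 6.9) / (6 × 1.87) = 8.4000 / 11.2200 = 0.7487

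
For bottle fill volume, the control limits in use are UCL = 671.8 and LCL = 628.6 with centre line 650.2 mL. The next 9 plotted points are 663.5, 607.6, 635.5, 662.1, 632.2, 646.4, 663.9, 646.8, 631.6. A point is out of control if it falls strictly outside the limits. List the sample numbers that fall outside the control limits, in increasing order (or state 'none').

Compare each point to [628.6, 671.8]: sample 2 = 607.6 < LCL.

2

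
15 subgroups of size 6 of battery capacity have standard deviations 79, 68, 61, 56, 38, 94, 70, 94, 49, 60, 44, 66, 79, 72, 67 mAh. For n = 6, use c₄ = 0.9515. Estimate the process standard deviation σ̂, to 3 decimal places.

s̄ = (79 + 68 + 61 + 56 + 38 + 94 + 70 + 94 + 49 + 60 + 44 + 66 + 79 + 72 + 67) / 15 = 66.4667
σ̂ = s̄ / c₄ = 66.4667 / 0.9515 = 69.8546

69.855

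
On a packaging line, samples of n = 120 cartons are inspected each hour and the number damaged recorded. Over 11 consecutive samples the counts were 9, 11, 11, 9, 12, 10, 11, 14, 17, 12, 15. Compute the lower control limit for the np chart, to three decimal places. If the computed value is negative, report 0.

p̄ = Σdᵢ / (k·n) = 131 / (11 × 120) = 0.09924
LCL = np̄ − 3·√(np̄(1−p̄)) = 11.9091 − 3 × 3.2752 = 2.0834

2.083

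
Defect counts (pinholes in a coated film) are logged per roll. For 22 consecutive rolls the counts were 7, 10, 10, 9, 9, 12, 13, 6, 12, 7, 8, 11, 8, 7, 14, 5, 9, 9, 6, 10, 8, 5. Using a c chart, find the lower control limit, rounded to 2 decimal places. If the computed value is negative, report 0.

c̄ = (7 + 10 + 10 + 9 + 9 + 12 + 13 + 6 + 12 + 7 + 8 + 11 + 8 + 7 + 14 + 5 + 9 + 9 + 6 + 10 + 8 + 5) / 22 = 195 / 22 = 8.8636
LCL = c̄ − 3√c̄ = 8.8636 − 3 × 2.9772 = -0.0679 → 0 (cannot be negative)

0.00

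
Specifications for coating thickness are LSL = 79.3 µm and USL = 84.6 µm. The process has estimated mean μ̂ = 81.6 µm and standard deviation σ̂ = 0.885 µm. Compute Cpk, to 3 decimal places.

Cpu = (USL − μ̂) / (3σ̂) = (84.6 − 81.6) / (3 × 0.885) = 1.1299; Cpl = (μ̂ − LSL) / (3σ̂) = (81.6 − 79.3) / (3 × 0.885) = 0.8663; Cpk = min(Cpu, Cpl) = 0.8663

0.866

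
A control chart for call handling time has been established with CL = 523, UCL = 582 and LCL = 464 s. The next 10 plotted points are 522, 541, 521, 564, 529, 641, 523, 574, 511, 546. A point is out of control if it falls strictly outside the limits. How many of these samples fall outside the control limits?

1

Compare each point to [464, 582]: sample 6 = 641 > UCL.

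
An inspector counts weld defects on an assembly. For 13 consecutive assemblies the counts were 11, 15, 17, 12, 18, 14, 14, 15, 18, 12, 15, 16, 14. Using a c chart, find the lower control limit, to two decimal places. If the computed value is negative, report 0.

c̄ = (11 + 15 + 17 + 12 + 18 + 14 + 14 + 15 + 18 + 12 + 15 + 16 + 14) / 13 = 191 / 13 = 14.6923
LCL = c̄ − 3√c̄ = 14.6923 − 3 × 3.8331 = 3.1931

3.19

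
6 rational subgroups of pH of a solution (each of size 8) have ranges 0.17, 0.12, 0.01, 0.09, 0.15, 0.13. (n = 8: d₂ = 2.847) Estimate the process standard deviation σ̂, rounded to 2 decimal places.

R̄ = (0.17 + 0.12 + 0.01 + 0.09 + 0.15 + 0.13) / 6 = 0.1117
σ̂ = R̄ / d₂ = 0.1117 / 2.847 = 0.0392

0.04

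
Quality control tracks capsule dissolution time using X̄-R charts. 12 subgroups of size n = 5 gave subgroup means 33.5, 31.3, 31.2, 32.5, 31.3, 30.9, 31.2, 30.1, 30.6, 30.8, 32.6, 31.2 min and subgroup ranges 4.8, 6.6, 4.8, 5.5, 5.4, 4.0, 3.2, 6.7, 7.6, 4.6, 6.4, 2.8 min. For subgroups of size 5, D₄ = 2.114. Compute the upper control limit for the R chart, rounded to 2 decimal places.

10.99

R̄ = (4.8 + 6.6 + 4.8 + 5.5 + 5.4 + 4.0 + 3.2 + 6.7 + 7.6 + 4.6 + 6.4 + 2.8) / 12 = 62.4000 / 12 = 5.2000
UCL_R = D₄·R̄ = 2.114 × 5.2000 = 10.9928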